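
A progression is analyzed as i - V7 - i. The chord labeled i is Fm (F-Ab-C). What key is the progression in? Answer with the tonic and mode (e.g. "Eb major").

F minor

The anchor chord is a minor triad on F, labeled i.
If F is scale degree 1 and the mode makes that degree carry a minor triad, the tonic is F and the mode is minor.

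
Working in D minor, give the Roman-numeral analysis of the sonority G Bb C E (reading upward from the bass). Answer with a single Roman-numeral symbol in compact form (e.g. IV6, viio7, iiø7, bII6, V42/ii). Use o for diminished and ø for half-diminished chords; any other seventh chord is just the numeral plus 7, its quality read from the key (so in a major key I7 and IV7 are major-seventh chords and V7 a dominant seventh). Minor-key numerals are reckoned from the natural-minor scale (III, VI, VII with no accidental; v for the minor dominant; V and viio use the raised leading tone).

Stacked in thirds the chord is C-E-G-Bb: a dominant seventh chord on C.
C is scale degree 7 in D minor, and a dominant seventh chord on that degree is written VII7.
With G in the bass the chord is in second inversion, so the figured bass is 43.

VII43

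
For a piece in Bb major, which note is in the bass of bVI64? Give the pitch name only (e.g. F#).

bVI in Bb major has root Gb; the chord is Gb-Bb-Db.
The figure 64 means second inversion — the fifth is in the bass.

Db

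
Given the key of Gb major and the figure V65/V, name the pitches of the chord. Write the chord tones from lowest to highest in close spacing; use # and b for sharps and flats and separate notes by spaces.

C Eb Gb Ab

V65/V is a secondary dominant — the dominant seventh of V. V in Gb major is Db, so the applied chord's root is Ab, a perfect fifth above.
Building a dominant seventh chord on Ab gives Ab-C-Eb-Gb.
The figured bass 65 indicates first inversion, placing the third (C) in the bass: C-Eb-Gb-Ab.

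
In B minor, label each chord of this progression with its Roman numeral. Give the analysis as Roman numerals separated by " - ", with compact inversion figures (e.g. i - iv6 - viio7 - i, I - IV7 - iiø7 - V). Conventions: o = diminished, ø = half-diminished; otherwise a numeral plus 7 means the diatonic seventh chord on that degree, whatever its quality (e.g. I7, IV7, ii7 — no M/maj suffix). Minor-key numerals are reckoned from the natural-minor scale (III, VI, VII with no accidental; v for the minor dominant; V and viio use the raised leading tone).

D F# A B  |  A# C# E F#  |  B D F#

i65 - V65 - i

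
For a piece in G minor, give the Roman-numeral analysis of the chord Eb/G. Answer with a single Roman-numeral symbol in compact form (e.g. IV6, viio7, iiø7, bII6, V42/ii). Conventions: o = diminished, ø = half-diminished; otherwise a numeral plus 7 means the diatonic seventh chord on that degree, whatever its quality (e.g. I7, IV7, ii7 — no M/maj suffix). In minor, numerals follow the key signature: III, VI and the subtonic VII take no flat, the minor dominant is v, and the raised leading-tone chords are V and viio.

VI6

Stacked in thirds the chord is Eb-G-Bb: a major triad on Eb.
In G minor, Eb is the submediant; the diatonic major triad there is VI.
With G in the bass the chord is in first inversion, so the figured bass is 6.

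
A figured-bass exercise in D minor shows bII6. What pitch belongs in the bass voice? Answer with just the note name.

bII in D minor has root Eb; the chord is Eb-G-Bb.
The figure 6 means first inversion — the third is in the bass.

G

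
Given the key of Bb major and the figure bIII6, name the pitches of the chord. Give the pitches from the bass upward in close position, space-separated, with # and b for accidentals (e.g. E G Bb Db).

F Ab Db

bIII6 is a major triad on the lowered third degree, borrowed from the parallel minor. In Bb major that root is Db.
So the chord is Db-F-Ab, a major triad.
With the 6 figure the chord is in first inversion; from the bass F upward in close position it reads F-Ab-Db.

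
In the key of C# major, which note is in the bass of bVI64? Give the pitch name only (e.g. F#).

bVI in C# major has root A; the chord is A-C#-E.
The figure 64 means second inversion — the fifth is in the bass.

E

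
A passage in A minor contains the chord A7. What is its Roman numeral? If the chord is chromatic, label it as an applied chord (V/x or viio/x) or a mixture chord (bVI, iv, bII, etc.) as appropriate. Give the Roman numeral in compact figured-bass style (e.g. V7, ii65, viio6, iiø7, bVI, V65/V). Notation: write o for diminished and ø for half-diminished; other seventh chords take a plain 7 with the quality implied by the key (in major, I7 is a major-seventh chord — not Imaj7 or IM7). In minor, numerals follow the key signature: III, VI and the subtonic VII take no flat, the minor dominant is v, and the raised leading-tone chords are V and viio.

V7/iv

The pitches A-C#-E-G form a dominant seventh chord rooted on A.
A is not a diatonic chord root with this quality in A minor, but it lies a perfect fifth above D (iv), so the chord functions as an applied dominant of iv.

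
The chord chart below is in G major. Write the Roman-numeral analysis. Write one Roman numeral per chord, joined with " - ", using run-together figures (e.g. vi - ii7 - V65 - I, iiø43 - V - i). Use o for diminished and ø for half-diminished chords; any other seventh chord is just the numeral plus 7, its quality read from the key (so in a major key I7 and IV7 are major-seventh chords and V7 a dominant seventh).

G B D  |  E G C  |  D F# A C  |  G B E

I - IV6 - V7 - vi6

G-B-D: major triad on G = scale degree 1 → I.
E-G-C: root C is the subdominant; major triad there is IV6.
D-F#-A-C: root D is the dominant; dominant seventh chord there is V7.
G-B-E: root E is the submediant; minor triad there is vi6.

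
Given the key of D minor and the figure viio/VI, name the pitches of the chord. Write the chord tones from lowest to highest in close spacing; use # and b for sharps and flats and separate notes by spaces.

A C Eb

viio/VI is a secondary leading-tone chord. The target VI is Bb in D minor; the applied chord is rooted a semitone below, on A.
Building a diminished triad on A gives A-C-Eb.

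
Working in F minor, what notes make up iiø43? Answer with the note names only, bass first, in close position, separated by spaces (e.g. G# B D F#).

The numeral's case and figure indicate a half-diminished seventh chord. In F minor its root, the supertonic, is G.
That chord is spelled G-Bb-Db-F.
The figured bass 43 indicates second inversion, placing the fifth (Db) in the bass: Db-F-G-Bb.

Db F G Bb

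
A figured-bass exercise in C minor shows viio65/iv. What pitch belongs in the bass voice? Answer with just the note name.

G

The applied chord viio65/iv is rooted on E: E-G-Bb-Db.
The figure 65 means first inversion — the third is in the bass.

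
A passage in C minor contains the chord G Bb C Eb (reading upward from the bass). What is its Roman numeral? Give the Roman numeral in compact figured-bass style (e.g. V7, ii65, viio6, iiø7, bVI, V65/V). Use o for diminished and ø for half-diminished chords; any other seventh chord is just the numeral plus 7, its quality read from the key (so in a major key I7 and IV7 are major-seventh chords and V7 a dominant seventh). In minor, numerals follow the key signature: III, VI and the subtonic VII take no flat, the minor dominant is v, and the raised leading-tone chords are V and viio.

i43

Stacked in thirds the chord is C-Eb-G-Bb: a minor seventh chord on C.
In C minor, C is the tonic; the diatonic minor seventh chord there is i7.
With G in the bass the chord is in second inversion, so the figured bass is 43.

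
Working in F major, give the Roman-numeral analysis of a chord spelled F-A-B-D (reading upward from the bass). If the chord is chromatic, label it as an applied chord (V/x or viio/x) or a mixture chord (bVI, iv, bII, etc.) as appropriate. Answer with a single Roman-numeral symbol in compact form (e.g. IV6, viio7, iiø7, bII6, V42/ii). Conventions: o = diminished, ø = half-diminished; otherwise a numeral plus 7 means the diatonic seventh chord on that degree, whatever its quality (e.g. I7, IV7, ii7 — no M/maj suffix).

viiø43/V

Stacked in thirds the chord is B-D-F-A: a half-diminished seventh chord on B.
B sits a half step below C (V in F major); a diminished chord there is the applied leading-tone chord of V.
With F in the bass the chord is in second inversion, so the figured bass is 43.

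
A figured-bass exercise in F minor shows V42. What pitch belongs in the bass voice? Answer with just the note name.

V in F minor has root C; the chord is C-E-G-Bb.
The figure 42 means third inversion — the seventh is in the bass.

Bb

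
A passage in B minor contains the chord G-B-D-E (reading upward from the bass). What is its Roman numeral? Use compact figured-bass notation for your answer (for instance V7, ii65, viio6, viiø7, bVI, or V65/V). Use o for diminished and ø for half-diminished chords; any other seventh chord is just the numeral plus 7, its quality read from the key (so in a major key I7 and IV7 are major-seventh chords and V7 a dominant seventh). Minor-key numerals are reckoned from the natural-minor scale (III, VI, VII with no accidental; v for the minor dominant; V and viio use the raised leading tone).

iv65

The pitches E-G-B-D form a minor seventh chord rooted on E.
In B minor, E is the subdominant; the diatonic minor seventh chord there is iv7.
With G in the bass the chord is in first inversion, so the figured bass is 65.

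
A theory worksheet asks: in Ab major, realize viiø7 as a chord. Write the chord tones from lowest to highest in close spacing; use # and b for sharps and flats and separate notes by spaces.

In Ab major, scale degree 7 is G, and the diatonic chord built there is a half-diminished seventh chord.
That chord is spelled G-Bb-Db-F.

G Bb Db F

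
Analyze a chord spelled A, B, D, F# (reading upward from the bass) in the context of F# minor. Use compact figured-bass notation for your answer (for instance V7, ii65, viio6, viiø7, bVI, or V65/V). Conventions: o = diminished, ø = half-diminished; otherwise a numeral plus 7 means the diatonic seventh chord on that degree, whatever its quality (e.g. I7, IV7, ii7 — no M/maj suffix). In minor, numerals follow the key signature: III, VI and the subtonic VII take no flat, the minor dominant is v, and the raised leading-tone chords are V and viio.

iv42

The pitches B-D-F#-A form a minor seventh chord rooted on B.
In F# minor, B is the subdominant; the diatonic minor seventh chord there is iv7.
With A in the bass the chord is in third inversion, so the figured bass is 42.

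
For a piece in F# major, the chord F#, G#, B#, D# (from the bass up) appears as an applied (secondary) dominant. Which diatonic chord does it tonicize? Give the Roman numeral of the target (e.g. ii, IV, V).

The chord is a dominant seventh chord on G#.
A dominant resolves down a perfect fifth: G# → C#. In F# major, C# is scale degree 5, i.e. V.

V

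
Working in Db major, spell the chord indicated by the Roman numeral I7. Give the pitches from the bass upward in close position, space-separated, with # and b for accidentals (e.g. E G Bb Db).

Db F Ab C

In Db major, the tonic is Db, and the diatonic chord built there is a major seventh chord.
Stacking thirds from Db gives Db-F-Ab-C.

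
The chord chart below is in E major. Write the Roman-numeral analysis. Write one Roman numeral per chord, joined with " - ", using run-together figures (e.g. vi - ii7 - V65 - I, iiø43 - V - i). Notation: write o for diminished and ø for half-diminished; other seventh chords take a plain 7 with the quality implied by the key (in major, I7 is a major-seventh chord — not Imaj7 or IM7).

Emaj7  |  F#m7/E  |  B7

I7 - ii42 - V7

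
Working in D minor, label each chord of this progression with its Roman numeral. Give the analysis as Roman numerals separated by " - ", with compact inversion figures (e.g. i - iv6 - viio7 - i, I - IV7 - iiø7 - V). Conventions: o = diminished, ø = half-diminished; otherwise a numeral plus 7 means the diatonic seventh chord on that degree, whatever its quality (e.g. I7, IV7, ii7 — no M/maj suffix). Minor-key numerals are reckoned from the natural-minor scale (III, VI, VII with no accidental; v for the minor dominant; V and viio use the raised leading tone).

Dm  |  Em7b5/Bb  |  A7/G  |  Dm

Dm: minor triad on D = scale degree 1 → i.
Em7b5/Bb has root E, degree 2 in D minor, so iiø43.
A7/G: root A is the dominant; dominant seventh chord there is V42.
Dm: minor triad on D = scale degree 1 → i.

i - iiø43 - V42 - i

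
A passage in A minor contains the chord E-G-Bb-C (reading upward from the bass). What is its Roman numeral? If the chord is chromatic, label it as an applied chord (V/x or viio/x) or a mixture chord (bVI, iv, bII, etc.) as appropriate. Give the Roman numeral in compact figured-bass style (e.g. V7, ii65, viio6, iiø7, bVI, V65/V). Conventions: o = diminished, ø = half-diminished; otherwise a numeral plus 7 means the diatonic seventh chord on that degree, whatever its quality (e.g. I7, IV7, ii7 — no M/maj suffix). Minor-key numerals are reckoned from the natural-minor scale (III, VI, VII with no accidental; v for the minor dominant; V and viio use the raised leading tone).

V65/VI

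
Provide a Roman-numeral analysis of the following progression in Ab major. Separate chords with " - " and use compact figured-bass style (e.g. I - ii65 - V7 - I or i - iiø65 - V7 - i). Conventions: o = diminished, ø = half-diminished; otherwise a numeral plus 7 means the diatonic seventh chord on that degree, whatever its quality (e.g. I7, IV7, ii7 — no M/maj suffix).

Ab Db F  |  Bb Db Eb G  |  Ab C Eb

Ab-Db-F: major triad on Db = scale degree 4 → IV64.
Bb-Db-Eb-G: root Eb is the dominant; dominant seventh chord there is V43.
Ab-C-Eb: major triad on Ab = scale degree 1 → I.

IV64 - V43 - I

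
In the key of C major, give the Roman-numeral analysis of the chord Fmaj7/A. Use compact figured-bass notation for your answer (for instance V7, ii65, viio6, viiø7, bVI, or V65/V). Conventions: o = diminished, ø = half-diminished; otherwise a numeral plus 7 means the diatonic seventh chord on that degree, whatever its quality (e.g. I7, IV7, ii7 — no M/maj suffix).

IV65

The pitches F-A-C-E form a major seventh chord rooted on F.
In C major, F is the subdominant; the diatonic major seventh chord there is IV7.
With A in the bass the chord is in first inversion, so the figured bass is 65.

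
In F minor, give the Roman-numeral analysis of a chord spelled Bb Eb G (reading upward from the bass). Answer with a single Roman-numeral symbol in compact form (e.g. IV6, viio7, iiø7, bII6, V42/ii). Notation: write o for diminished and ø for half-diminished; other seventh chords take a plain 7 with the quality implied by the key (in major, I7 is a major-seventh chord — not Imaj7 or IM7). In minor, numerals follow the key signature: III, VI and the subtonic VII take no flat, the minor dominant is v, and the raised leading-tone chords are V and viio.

The pitches Eb-G-Bb form a major triad rooted on Eb.
In F minor, Eb is the subtonic; the diatonic major triad there is VII.
With Bb in the bass the chord is in second inversion, so the figured bass is 64.

VII64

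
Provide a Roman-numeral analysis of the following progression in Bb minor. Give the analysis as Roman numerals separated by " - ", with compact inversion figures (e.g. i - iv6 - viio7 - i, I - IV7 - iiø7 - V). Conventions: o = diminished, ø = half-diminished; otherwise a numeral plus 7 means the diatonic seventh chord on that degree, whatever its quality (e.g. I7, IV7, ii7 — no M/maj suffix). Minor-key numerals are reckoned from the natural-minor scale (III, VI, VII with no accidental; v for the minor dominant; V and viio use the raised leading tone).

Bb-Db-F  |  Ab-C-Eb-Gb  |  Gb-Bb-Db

Bb-Db-F has root Bb, degree 1 in Bb minor, so i.
Ab-C-Eb-Gb: dominant seventh chord on Ab = scale degree 7 → VII7.
Gb-Bb-Db has root Gb, degree 6 in Bb minor, so VI.

i - VII7 - VI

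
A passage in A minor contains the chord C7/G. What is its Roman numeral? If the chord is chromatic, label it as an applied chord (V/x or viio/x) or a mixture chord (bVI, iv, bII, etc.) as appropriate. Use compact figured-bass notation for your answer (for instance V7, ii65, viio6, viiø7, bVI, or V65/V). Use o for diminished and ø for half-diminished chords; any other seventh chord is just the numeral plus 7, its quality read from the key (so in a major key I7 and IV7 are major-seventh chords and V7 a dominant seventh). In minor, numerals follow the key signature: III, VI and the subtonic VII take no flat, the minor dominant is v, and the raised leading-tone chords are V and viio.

Stacked in thirds the chord is C-E-G-Bb: a dominant seventh chord on C.
C is not a diatonic chord root with this quality in A minor, but it lies a perfect fifth above F (VI), so the chord functions as an applied dominant of VI.
With G in the bass the chord is in second inversion, so the figured bass is 43.

V43/VI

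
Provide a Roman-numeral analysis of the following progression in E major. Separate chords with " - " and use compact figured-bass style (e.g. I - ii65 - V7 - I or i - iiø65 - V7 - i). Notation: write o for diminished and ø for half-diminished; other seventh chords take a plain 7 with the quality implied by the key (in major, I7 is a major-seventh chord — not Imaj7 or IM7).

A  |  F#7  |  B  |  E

IV - V7/V - V - I

A has root A, degree 4 in E major, so IV.
F#7: a dominant seventh chord on F#, the applied dominant of V → V7/V.
B: root B is the dominant; major triad there is V.
E: root E is the tonic; major triad there is I.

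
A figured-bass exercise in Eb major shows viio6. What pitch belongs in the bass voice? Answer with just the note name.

viio in Eb major has root D; the chord is D-F-Ab.
The figure 6 means first inversion — the third is in the bass.

F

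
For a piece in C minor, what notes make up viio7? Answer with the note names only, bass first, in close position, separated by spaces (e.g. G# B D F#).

B D F Ab

In C minor, the leading-tone chord is built on the raised seventh degree, B.
That chord is spelled B-D-F-Ab.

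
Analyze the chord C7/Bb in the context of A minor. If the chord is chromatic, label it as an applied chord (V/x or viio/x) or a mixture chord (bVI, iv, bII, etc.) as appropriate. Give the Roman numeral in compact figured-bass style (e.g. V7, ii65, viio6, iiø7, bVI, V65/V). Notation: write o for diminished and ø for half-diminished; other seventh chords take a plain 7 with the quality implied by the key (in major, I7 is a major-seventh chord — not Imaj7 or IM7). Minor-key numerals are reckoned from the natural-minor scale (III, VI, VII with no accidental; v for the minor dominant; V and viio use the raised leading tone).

Stacked in thirds the chord is C-E-G-Bb: a dominant seventh chord on C.
C is not a diatonic chord root with this quality in A minor, but it lies a perfect fifth above F (VI), so the chord functions as an applied dominant of VI.
With Bb in the bass the chord is in third inversion, so the figured bass is 42.

V42/VI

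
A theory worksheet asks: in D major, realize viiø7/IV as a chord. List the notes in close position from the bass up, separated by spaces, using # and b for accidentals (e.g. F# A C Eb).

The slash marks an applied leading-tone chord: viio of IV. In D major, IV is G, so the leading tone to it is F#, a half step below.
Building a half-diminished seventh chord on F# gives F#-A-C-E.

F# A C E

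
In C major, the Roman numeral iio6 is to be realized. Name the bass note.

iio in C major has root D; the chord is D-F-Ab.
The figure 6 means first inversion — the third is in the bass.

F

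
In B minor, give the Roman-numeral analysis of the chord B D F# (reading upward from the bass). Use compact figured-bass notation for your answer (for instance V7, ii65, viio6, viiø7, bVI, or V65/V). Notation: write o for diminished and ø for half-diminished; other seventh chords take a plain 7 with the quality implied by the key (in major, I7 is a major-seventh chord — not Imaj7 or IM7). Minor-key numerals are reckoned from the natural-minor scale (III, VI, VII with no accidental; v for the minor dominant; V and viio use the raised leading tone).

i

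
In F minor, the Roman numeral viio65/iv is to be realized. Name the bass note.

The applied chord viio65/iv is rooted on A: A-C-Eb-Gb.
The figure 65 means first inversion — the third is in the bass.

C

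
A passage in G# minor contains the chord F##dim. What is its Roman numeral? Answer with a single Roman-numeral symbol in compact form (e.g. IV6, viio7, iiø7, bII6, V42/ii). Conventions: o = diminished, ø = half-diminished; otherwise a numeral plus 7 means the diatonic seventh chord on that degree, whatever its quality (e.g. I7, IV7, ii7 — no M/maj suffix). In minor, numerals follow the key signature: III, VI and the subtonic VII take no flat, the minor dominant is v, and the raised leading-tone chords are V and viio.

viio

The pitches F##-A#-C# form a diminished triad rooted on F##.
In G# minor, F## is the leading tone; the diatonic diminished triad there is viio.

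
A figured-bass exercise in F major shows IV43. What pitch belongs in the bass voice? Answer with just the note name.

F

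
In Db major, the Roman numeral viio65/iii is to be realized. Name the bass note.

G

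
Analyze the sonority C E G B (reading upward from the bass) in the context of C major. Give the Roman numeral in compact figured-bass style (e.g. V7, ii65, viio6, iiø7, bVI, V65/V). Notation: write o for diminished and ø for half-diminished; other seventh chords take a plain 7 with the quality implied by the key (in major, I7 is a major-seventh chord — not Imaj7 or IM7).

Stacked in thirds the chord is C-E-G-B: a major seventh chord on C.
C is scale degree 1 in C major, and a major seventh chord on that degree is written I7.

I7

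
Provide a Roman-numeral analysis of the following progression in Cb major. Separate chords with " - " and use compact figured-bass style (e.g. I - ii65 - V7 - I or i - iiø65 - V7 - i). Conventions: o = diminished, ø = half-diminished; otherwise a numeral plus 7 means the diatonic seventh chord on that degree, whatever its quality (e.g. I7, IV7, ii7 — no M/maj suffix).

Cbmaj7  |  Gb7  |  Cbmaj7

I7 - V7 - I7

Cbmaj7: root Cb is the tonic; major seventh chord there is I7.
Gb7: dominant seventh chord on Gb = scale degree 5 → V7.
Cbmaj7: major seventh chord on Cb = scale degree 1 → I7.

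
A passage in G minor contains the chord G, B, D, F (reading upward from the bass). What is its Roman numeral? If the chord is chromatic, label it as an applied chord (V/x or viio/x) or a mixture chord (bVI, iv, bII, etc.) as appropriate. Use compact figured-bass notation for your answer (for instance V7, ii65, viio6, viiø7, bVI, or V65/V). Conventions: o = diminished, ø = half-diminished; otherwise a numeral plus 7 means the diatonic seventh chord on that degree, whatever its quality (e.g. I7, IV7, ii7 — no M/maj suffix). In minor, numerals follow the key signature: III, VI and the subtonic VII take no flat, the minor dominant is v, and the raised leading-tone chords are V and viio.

V7/iv

The pitches G-B-D-F form a dominant seventh chord rooted on G.
G is not a diatonic chord root with this quality in G minor, but it lies a perfect fifth above C (iv), so the chord functions as an applied dominant of iv.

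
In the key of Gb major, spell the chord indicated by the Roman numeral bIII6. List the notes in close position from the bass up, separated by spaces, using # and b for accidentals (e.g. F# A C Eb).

Db Fb Bbb

Scale degree 3 in Gb major is Bb; lowering it a half step gives Bbb. bIII6 is a major triad on the lowered third degree, borrowed from the parallel minor.
So the chord is Bbb-Db-Fb, a major triad.
The figured bass 6 indicates first inversion, placing the third (Db) in the bass: Db-Fb-Bbb.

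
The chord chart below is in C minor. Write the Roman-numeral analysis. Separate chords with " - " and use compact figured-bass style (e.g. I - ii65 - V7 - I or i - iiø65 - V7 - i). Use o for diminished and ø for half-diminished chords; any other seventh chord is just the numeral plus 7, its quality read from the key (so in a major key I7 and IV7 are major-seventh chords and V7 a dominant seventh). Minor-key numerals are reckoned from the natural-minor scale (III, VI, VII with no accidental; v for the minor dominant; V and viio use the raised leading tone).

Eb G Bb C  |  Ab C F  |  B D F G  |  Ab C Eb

i65 - iv6 - V65 - VI

Eb-G-Bb-C has root C, degree 1 in C minor, so i65.
Ab-C-F: minor triad on F = scale degree 4 → iv6.
B-D-F-G: dominant seventh chord on G = scale degree 5 → V65.
Ab-C-Eb: major triad on Ab = scale degree 6 → VI.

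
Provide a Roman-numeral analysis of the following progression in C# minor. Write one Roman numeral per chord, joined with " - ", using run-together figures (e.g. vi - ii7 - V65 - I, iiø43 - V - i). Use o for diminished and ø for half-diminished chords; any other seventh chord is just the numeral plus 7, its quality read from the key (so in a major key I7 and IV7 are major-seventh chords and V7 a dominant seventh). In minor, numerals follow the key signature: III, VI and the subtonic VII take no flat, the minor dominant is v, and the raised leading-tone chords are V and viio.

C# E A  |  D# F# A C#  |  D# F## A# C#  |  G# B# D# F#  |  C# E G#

VI6 - iiø7 - V7/V - V7 - i

C#-E-A: root A is the submediant; major triad there is VI6.
D#-F#-A-C# has root D#, degree 2 in C# minor, so iiø7.
D#-F##-A#-C#: a dominant seventh chord on D#, the applied dominant of V → V7/V.
G#-B#-D#-F#: dominant seventh chord on G# = scale degree 5 → V7.
C#-E-G#: minor triad on C# = scale degree 1 → i.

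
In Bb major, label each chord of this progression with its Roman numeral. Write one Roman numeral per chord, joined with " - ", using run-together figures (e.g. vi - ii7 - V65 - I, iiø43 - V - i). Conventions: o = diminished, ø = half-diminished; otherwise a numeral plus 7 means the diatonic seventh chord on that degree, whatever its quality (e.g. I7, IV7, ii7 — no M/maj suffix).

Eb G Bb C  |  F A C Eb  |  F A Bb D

Eb-G-Bb-C: root C is the supertonic; minor seventh chord there is ii65.
F-A-C-Eb has root F, degree 5 in Bb major, so V7.
F-A-Bb-D has root Bb, degree 1 in Bb major, so I43.

ii65 - V7 - I43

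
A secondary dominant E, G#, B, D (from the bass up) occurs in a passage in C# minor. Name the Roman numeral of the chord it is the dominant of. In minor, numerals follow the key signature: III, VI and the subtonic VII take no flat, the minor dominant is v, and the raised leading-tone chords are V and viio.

The chord is a dominant seventh chord on E.
A dominant resolves down a perfect fifth: E → A. In C# minor, A is scale degree 6, i.e. VI.

VI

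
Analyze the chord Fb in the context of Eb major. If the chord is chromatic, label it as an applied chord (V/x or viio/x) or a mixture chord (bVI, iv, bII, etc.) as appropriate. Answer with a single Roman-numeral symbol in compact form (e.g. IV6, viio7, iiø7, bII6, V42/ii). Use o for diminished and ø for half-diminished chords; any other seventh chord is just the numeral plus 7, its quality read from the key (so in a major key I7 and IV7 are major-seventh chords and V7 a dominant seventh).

bII

The pitches Fb-Ab-Cb form a major triad rooted on Fb.
Fb is the lowered second degree of Eb major (diatonic 2 would be F). This is the Neapolitan chord — a major triad on the lowered second degree.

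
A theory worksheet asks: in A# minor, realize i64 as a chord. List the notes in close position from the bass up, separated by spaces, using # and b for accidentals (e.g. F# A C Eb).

The numeral's case and figure indicate a minor triad. In A# minor its root, the first degree, is A#.
Stacking thirds from A# gives A#-C#-E#.
With the 64 figure the chord is in second inversion; from the bass E# upward in close position it reads E#-A#-C#.

E# A# C#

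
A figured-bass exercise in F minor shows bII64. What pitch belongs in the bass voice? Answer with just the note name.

Db

bII in F minor has root Gb; the chord is Gb-Bb-Db.
The figure 64 means second inversion — the fifth is in the bass.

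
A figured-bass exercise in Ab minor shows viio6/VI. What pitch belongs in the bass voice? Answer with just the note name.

Gb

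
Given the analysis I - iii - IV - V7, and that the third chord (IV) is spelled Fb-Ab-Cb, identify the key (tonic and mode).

Cb major

The anchor chord is a major triad on Fb, labeled IV.
Counting down 3 scale steps from Fb places the tonic on Cb; a major triad on degree 4 is diatonic only in major.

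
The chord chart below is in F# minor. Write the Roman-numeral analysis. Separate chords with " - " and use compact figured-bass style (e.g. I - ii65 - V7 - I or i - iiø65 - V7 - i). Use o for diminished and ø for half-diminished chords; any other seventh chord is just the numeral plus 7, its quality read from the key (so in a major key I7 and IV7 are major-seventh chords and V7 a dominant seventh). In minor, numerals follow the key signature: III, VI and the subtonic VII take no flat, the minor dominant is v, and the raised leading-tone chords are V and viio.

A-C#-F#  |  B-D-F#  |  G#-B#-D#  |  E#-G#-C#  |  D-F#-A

A-C#-F#: minor triad on F# = scale degree 1 → i6.
B-D-F#: root B is the subdominant; minor triad there is iv.
G#-B#-D#: chromatic; G# is V of V, so V/V.
E#-G#-C#: root C# is the dominant; major triad there is V6.
D-F#-A: major triad on D = scale degree 6 → VI.

i6 - iv - V/V - V6 - VI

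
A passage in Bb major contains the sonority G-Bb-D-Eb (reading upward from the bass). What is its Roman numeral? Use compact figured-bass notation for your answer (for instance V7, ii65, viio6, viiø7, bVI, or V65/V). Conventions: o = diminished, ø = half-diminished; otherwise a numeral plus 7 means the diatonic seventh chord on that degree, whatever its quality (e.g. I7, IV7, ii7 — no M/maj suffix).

IV65

The pitches Eb-G-Bb-D form a major seventh chord rooted on Eb.
In Bb major, Eb is the subdominant; the diatonic major seventh chord there is IV7.
With G in the bass the chord is in first inversion, so the figured bass is 65.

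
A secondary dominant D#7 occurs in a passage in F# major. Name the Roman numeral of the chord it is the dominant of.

ii

The chord is a dominant seventh chord on D#.
A dominant resolves down a perfect fifth: D# → G#. In F# major, G# is scale degree 2, i.e. ii.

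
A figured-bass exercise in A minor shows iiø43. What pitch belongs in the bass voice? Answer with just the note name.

F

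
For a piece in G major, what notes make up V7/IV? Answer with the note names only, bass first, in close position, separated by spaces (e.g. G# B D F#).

The slash means an applied dominant: we want the dominant of IV. In G major, IV is C major, and its dominant is built on G.
Building a dominant seventh chord on G gives G-B-D-F.

G B D F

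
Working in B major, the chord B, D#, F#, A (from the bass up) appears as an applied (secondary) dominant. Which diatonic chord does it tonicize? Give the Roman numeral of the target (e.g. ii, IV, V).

IV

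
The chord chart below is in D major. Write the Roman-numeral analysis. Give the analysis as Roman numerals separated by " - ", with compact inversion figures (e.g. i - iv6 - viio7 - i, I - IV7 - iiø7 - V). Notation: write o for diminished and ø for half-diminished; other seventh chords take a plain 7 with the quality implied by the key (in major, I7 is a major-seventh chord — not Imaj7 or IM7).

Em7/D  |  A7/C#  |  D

Em7/D: root E is the supertonic; minor seventh chord there is ii42.
A7/C#: root A is the dominant; dominant seventh chord there is V65.
D: major triad on D = scale degree 1 → I.

ii42 - V65 - I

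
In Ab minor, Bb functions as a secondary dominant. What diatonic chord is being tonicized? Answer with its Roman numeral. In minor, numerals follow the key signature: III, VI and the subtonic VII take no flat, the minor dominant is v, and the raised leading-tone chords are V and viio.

The chord is a major triad on Bb.
A dominant resolves down a perfect fifth: Bb → Eb. In Ab minor, Eb is scale degree 5, i.e. V.

V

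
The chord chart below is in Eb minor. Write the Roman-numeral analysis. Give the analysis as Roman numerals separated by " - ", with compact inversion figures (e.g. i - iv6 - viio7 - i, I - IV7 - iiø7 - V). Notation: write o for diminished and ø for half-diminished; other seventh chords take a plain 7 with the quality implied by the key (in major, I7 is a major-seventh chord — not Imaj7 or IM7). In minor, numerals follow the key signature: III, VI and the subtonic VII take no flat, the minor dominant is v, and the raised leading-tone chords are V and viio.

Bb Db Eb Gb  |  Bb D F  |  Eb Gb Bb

i43 - V - i

Bb-Db-Eb-Gb: minor seventh chord on Eb = scale degree 1 → i43.
Bb-D-F: root Bb is the dominant; major triad there is V.
Eb-Gb-Bb has root Eb, degree 1 in Eb minor, so i.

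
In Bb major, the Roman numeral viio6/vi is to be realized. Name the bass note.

A

The applied chord viio6/vi is rooted on F#: F#-A-C.
The figure 6 means first inversion — the third is in the bass.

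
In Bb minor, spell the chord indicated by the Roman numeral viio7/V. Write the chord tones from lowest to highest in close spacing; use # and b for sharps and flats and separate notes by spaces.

E G Bb Db

viio7/V is a secondary leading-tone chord. The target V is F in Bb minor; the applied chord is rooted a semitone below, on E.
Building a fully diminished seventh chord on E gives E-G-Bb-Db.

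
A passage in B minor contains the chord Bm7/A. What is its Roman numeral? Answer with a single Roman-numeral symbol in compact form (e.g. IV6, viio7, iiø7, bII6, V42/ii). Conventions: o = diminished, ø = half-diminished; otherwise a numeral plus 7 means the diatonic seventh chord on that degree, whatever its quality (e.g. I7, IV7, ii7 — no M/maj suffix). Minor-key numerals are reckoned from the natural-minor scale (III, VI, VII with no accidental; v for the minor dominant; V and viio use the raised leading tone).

Stacked in thirds the chord is B-D-F#-A: a minor seventh chord on B.
B is scale degree 1 in B minor, and a minor seventh chord on that degree is written i7.
With A in the bass the chord is in third inversion, so the figured bass is 42.

i42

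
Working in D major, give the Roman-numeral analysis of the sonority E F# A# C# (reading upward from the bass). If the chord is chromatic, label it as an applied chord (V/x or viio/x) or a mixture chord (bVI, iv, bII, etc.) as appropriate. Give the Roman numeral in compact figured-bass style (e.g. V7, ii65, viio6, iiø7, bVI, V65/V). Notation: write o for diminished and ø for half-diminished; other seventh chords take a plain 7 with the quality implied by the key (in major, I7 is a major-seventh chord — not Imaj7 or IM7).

The pitches F#-A#-C#-E form a dominant seventh chord rooted on F#.
F# is not a diatonic chord root with this quality in D major, but it lies a perfect fifth above B (vi), so the chord functions as an applied dominant of vi.
With E in the bass the chord is in third inversion, so the figured bass is 42.

V42/vi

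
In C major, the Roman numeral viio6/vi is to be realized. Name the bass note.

B

The applied chord viio6/vi is rooted on G#: G#-B-D.
The figure 6 means first inversion — the third is in the bass.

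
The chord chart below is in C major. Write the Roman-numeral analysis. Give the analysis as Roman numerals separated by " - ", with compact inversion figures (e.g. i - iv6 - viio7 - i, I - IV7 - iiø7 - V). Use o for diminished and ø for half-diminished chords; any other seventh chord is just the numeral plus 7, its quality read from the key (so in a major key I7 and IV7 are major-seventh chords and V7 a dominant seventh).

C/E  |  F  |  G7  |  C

I6 - IV - V7 - I

C/E has root C, degree 1 in C major, so I6.
F has root F, degree 4 in C major, so IV.
G7: dominant seventh chord on G = scale degree 5 → V7.
C: root C is the tonic; major triad there is I.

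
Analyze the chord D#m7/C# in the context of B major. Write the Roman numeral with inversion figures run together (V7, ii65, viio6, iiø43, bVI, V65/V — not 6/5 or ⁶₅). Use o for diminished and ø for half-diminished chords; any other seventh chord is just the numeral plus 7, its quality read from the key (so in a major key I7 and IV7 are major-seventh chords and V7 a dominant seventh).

iii42

Stacked in thirds the chord is D#-F#-A#-C#: a minor seventh chord on D#.
In B major, D# is the mediant; the diatonic minor seventh chord there is iii7.
With C# in the bass the chord is in third inversion, so the figured bass is 42.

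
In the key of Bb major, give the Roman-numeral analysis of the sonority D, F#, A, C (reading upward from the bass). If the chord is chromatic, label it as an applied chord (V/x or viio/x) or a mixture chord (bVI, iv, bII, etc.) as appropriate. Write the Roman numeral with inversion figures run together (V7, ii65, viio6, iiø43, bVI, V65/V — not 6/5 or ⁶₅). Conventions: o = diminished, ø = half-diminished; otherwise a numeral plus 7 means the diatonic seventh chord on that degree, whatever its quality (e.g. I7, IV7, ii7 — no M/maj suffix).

V7/vi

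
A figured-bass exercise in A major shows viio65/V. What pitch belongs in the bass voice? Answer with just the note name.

F#

The applied chord viio65/V is rooted on D#: D#-F#-A-C.
The figure 65 means first inversion — the third is in the bass.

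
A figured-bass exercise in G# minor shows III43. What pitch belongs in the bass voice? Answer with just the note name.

F#

III in G# minor has root B; the chord is B-D#-F#-A#.
The figure 43 means second inversion — the fifth is in the bass.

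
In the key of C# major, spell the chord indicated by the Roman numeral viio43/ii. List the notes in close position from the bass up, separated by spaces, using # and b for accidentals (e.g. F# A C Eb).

viio43/ii is a secondary leading-tone chord. The target ii is D# in C# major; the applied chord is rooted a semitone below, on C##.
Building a fully diminished seventh chord on C## gives C##-E#-G#-B.
With the 43 figure the chord is in second inversion; from the bass G# upward in close position it reads G#-B-C##-E#.

G# B C## E#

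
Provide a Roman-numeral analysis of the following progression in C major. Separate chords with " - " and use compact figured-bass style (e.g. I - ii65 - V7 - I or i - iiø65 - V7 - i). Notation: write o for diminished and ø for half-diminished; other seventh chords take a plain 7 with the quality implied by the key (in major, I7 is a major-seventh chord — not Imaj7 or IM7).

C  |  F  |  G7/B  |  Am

C has root C, degree 1 in C major, so I.
F has root F, degree 4 in C major, so IV.
G7/B has root G, degree 5 in C major, so V65.
Am: minor triad on A = scale degree 6 → vi.

I - IV - V65 - vi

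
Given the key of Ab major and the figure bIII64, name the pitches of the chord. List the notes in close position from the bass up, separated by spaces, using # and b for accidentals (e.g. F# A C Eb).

bIII64 is a major triad on the lowered third degree, borrowed from the parallel minor. In Ab major that root is Cb.
So the chord is Cb-Eb-Gb, a major triad.
With the 64 figure the chord is in second inversion; from the bass Gb upward in close position it reads Gb-Cb-Eb.

Gb Cb Eb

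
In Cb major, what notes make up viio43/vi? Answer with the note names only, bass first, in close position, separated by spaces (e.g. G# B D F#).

The slash marks an applied leading-tone chord: viio of vi. In Cb major, vi is Ab, so the leading tone to it is G, a half step below.
Building a fully diminished seventh chord on G gives G-Bb-Db-Fb.
The figured bass 43 indicates second inversion, placing the fifth (Db) in the bass: Db-Fb-G-Bb.

Db Fb G Bb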